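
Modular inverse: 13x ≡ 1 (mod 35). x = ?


Use the extended Euclidean algorithm to write 1 = 13·s + 35·t; then s mod 35 is the inverse.
Euclidean algorithm:
  13 = 0·35 + 13
  35 = 2·13 + 9
  13 = 1·9 + 4
  9 = 2·4 + 1
  4 = 4·1 + 0
gcd(13,35) = 1
Back-substitution gives: 13·(-8) + 35·(3) = 1
So 13⁻¹ ≡ -8 ≡ 27 (mod 35)
Check: 13 × 27 = 351 ≡ 1 (mod 35) ✓

13⁻¹ ≡ 27 (mod 35)


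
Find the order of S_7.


|S_n| = n! (number of permutations of n symbols)
|S_7| = 7! = 5040

|S_7| = 5040


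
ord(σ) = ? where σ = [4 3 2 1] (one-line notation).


Cycle decomposition: (1 4) (2 3)
Cycle lengths: 2, 2
Order = lcm(2, 2) = 2

ord(σ) = 2


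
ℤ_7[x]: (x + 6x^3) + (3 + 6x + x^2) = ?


Add coefficients mod 7:
x^0: 0 + 3 = 3 (mod 7)
x^1: 1 + 6 = 0 (mod 7)
x^2: 0 + 1 = 1 (mod 7)
x^3: 6 + 0 = 6 (mod 7)
Result: 3 + x^2 + 6x^3

f + g = 3 + x^2 + 6x^3


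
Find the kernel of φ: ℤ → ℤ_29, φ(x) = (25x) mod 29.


Kernel = preimage of identity
ker(φ) = {x ∈ ℤ : 25x ≡ 0 (mod 29)}. gcd(25,29) = 1, so 25x ≡ 0 (mod 29) ⟺ x ≡ 0 (mod 29/1 = 29). Hence ker(φ) = 29ℤ

ker(φ) = 29ℤ


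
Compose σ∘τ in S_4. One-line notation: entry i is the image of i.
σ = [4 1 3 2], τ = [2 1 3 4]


σ∘τ: apply τ first, then σ
1 →τ 2 →σ 1
2 →τ 1 →σ 4
3 →τ 3 →σ 3
4 →τ 4 →σ 2

σ∘τ = [1 4 3 2]


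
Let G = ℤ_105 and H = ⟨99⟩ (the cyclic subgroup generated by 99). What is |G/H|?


|⟨99⟩| = n / gcd(99, 105) = 105 / 3 = 35
H is normal (ℤ_105 is abelian).
|G/H| = |G| / |H| = 105 / 35 = 3

|G/H| = 3


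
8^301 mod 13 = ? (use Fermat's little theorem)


Fermat's little theorem: if p is prime and gcd(a,p)=1, then a^(p-1) ≡ 1 (mod p)
p = 13 is prime, gcd(8,13) = 1
Reduce exponent: 301 mod 12 = 1
So 8^301 ≡ 8^1 (mod 13)
8^1 mod 13 = 8

8^301 ≡ 8 (mod 13)


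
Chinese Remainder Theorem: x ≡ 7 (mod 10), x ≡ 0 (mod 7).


m₁ = 10, m₂ = 7, gcd = 1, so CRT applies. M = m₁·m₂ = 70
Let M₁ = M/m₁ = 7, M₂ = M/m₂ = 10
Find y₁ ≡ M₁⁻¹ (mod m₁): 7⁻¹ ≡ 3 (mod 10)
Find y₂ ≡ M₂⁻¹ (mod m₂): 10⁻¹ ≡ 5 (mod 7)
x = a₁·M₁·y₁ + a₂·M₂·y₂ = 7·7·3 + 0·10·5 = 147
Reduce mod 70: x ≡ 7
Check: 7 mod 10 = 7 ✓, 7 mod 7 = 0 ✓

x ≡ 7 (mod 70)


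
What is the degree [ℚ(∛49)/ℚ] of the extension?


∛49 has minimal polynomial x³ - 49 (irreducible over ℚ since 49 is not a perfect cube)

[ℚ(∛49)/ℚ] = 3


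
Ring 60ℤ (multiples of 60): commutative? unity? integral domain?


60ℤ is a commutative ring under +,× but has no multiplicative identity (1 ∉ 60ℤ); it has no zero divisors, but without unity it is not an integral domain
Commutative: Yes
Integral domain: No
Has unity: No

60ℤ (multiples of 60): Commutative=Yes, Unity=No


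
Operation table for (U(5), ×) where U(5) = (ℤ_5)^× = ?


Elements: {1, 2, 3, 4}
Operation: multiplication mod 5
Entry (a, b) = (a × b) mod 5

Cayley table:
  | 1 | 2 | 3 | 4
1 | 1 | 2 | 3 | 4
2 | 2 | 4 | 1 | 3
3 | 3 | 1 | 4 | 2
4 | 4 | 3 | 2 | 1


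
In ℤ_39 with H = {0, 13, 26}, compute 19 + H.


19 + H = {19 + h (mod 39) : h ∈ H}
19+0=19, 19+13=32, 19+26=6
19 + H = {6, 19, 32} = 6 + H

19 + H = {6, 19, 32}


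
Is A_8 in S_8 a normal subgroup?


H = A_8 in S_8
A_8 has index 2 in S_8, and every subgroup of index 2 is normal

Yes, normal subgroup


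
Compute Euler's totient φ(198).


Factor n: 198 = 2 × 3^2 × 11
φ(n) = n · ∏(1 - 1/p) over distinct primes p | n
φ(198) = 198 · (1 - 1/2) · (1 - 1/3) · (1 - 1/11) = 60

φ(198) = 60


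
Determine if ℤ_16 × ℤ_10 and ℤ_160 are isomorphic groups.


Comparing ℤ_16 × ℤ_10 and ℤ_160:
gcd(16,10) = 2 ≠ 1. Max element order in ℤ_16×ℤ_10 is lcm(16,10) = 80 < 160, so it has no element of order 160

No, ℤ_16 × ℤ_10 ≇ ℤ_160


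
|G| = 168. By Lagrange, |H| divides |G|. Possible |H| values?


Lagrange's theorem: |H| divides |G|
|G| = 168
Divisors of 168: 1, 2, 3, 4, 6, 7, 8, 12, 14, 21, 24, 28, 42, 56, 84, 168

Possible subgroup orders: {1, 2, 3, 4, 6, 7, 8, 12, 14, 21, 24, 28, 42, 56, 84, 168}


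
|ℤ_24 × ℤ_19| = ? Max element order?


|ℤ_24 × ℤ_19| = 24 × 19 = 456
Max element order = lcm(24,19) = 456
Cyclic? Yes (gcd=1)

|ℤ_24×ℤ_19| = 456, max element order = 456


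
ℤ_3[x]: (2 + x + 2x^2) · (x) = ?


Expand and collect like terms; reduce coefficients mod 3:
x^0: 2·0 = 0 ≡ 0 (mod 3)
x^1: 2·1 + 1·0 = 2 ≡ 2 (mod 3)
x^2: 1·1 + 2·0 = 1 ≡ 1 (mod 3)
x^3: 2·1 = 2 ≡ 2 (mod 3)
Result: 2x + x^2 + 2x^3

f · g = 2x + x^2 + 2x^3


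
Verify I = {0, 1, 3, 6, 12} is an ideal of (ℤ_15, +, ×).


Check ideal conditions for I = {0, 1, 3, 6, 12} in ℤ_15:
(1) I is an additive subgroup? No
(2) For r ∈ ℤ_15 and a ∈ I: r·a ∈ I? No  [counterexample: r=2, a=1, r·a mod 15 = 2 ∉ I]

No, I is not an ideal of ℤ_15


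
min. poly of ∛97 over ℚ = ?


∛97 satisfies x³ - 97 = 0, irreducible over ℚ (no rational root; 97 is not a perfect cube)

Minimal polynomial: x³ - 97


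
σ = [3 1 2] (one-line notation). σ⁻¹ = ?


To find σ⁻¹, swap domain and range:
σ(1) = 3 → σ⁻¹(3) = 1
σ(2) = 1 → σ⁻¹(1) = 2
σ(3) = 2 → σ⁻¹(2) = 3

σ⁻¹ = [2 3 1]


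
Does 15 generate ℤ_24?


g generates ℤ_n iff gcd(g, n) = 1
gcd(15, 24) = 3
Since gcd = 3 ≠ 1, ⟨15⟩ has order 8 < 24, so 15 is not a generator.

No, 15 does not generate ℤ_24


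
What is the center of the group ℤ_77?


Z(G) = {g ∈ G | gx = xg for all x ∈ G}
ℤ_77 is abelian, so Z(G) = G

Z(ℤ_77) = ℤ_77


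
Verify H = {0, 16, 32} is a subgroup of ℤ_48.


Subgroup test for H = {0, 16, 32} in (ℤ_48, +):
(1) 0 ∈ H? Yes
(2) Closure: for all a,b ∈ H, (a+b) mod 48 ∈ H? Yes
(3) Inverses: for all a ∈ H, -a mod 48 ∈ H? Yes

Yes, H is a subgroup of ℤ_48


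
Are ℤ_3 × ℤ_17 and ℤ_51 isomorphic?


Comparing ℤ_3 × ℤ_17 and ℤ_51:
gcd(3,17) = 1, so ℤ_3 × ℤ_17 ≅ ℤ_51 (CRT)

Yes, ℤ_3 × ℤ_17 ≅ ℤ_51


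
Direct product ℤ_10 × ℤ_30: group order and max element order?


|ℤ_10 × ℤ_30| = 10 × 30 = 300
Max element order = lcm(10,30) = 30
Cyclic? No (gcd=10)

|ℤ_10×ℤ_30| = 300, max element order = 30


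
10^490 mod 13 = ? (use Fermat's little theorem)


Fermat's little theorem: if p is prime and gcd(a,p)=1, then a^(p-1) ≡ 1 (mod p)
p = 13 is prime, gcd(10,13) = 1
Reduce exponent: 490 mod 12 = 10
So 10^490 ≡ 10^10 (mod 13)
10^10 mod 13 = 3

10^490 ≡ 3 (mod 13)


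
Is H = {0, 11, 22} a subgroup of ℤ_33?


Subgroup test for H = {0, 11, 22} in (ℤ_33, +):
(1) 0 ∈ H? Yes
(2) Closure: for all a,b ∈ H, (a+b) mod 33 ∈ H? Yes
(3) Inverses: for all a ∈ H, -a mod 33 ∈ H? Yes

Yes, H is a subgroup of ℤ_33


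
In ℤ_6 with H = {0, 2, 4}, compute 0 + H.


0 + H = {0 + h (mod 6) : h ∈ H}
0+0=0, 0+2=2, 0+4=4

0 + H = {0, 2, 4}


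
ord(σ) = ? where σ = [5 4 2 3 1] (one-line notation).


Cycle decomposition: (1 5) (2 4 3)
Cycle lengths: 2, 3
Order = lcm(2, 3) = 6

ord(σ) = 6


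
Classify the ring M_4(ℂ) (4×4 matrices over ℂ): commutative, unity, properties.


Matrix multiplication is non-commutative for n ≥ 2; the identity matrix I is the unity; singular matrices give zero divisors, so not an integral domain
Commutative: No
Integral domain: No
Has unity: Yes

M_4(ℂ) (4×4 matrices over ℂ): Commutative=No, Unity=Yes


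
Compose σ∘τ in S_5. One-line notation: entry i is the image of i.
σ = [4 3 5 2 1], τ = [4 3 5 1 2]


σ∘τ: apply τ first, then σ
1 →τ 4 →σ 2
2 →τ 3 →σ 5
3 →τ 5 →σ 1
4 →τ 1 →σ 4
5 →τ 2 →σ 3

σ∘τ = [2 5 1 4 3]


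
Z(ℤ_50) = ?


Z(G) = {g ∈ G | gx = xg for all x ∈ G}
ℤ_50 is abelian, so Z(G) = G

Z(ℤ_50) = ℤ_50


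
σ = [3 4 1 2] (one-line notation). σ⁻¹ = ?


To find σ⁻¹, swap domain and range:
σ(1) = 3 → σ⁻¹(3) = 1
σ(2) = 4 → σ⁻¹(4) = 2
σ(3) = 1 → σ⁻¹(1) = 3
σ(4) = 2 → σ⁻¹(2) = 4

σ⁻¹ = [3 4 1 2]


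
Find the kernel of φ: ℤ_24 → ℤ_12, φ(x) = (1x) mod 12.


Kernel = preimage of identity
ker(φ) = {x ∈ ℤ_24 : 1x ≡ 0 (mod 12)}. Since 12 | 24, φ is well-defined. The kernel is the cyclic subgroup ⟨12⟩ of ℤ_24 (order 2), i.e. {0, 12}

ker(φ) = {0, 12}


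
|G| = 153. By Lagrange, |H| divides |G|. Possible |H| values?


Lagrange's theorem: |H| divides |G|
|G| = 153
Divisors of 153: 1, 3, 9, 17, 51, 153

Possible subgroup orders: {1, 3, 9, 17, 51, 153}


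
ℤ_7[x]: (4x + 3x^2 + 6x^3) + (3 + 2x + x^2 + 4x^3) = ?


Add coefficients mod 7:
x^0: 0 + 3 = 3 (mod 7)
x^1: 4 + 2 = 6 (mod 7)
x^2: 3 + 1 = 4 (mod 7)
x^3: 6 + 4 = 3 (mod 7)
Result: 3 + 6x + 4x^2 + 3x^3

f + g = 3 + 6x + 4x^2 + 3x^3


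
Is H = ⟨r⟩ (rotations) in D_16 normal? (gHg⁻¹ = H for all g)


H = ⟨r⟩ (rotations) in D_16
The rotation subgroup ⟨r⟩ has index 2 in D_16, so it is normal

Yes, normal subgroup


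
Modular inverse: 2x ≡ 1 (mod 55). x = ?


Use the extended Euclidean algorithm to write 1 = 2·s + 55·t; then s mod 55 is the inverse.
Euclidean algorithm:
  2 = 0·55 + 2
  55 = 27·2 + 1
  2 = 2·1 + 0
gcd(2,55) = 1
Back-substitution gives: 2·(-27) + 55·(1) = 1
So 2⁻¹ ≡ -27 ≡ 28 (mod 55)
Check: 2 × 28 = 56 ≡ 1 (mod 55) ✓

2⁻¹ ≡ 28 (mod 55)


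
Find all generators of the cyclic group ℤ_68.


g generates ℤ_n iff gcd(g,n) = 1
Prime factors of 68: 2, 17
Generators are g ∈ {1,...,67} not divisible by any of these primes.
Generators: {1, 3, 5, 7, 9, 11, 13, 15, 19, 21, 23, 25, 27, 29, 31, 33, 35, 37, 39, 41, 43, 45, 47, 49, 53, 55, 57, 59, 61, 63, 65, 67}
Number of generators = φ(68) = 32

Generators of ℤ_68 = {1, 3, 5, 7, 9, 11, 13, 15, 19, 21, 23, 25, 27, 29, 31, 33, 35, 37, 39, 41, 43, 45, 47, 49, 53, 55, 57, 59, 61, 63, 65, 67}


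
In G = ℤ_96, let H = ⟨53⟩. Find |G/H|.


|⟨53⟩| = n / gcd(53, 96) = 96 / 1 = 96
H is normal (ℤ_96 is abelian).
|G/H| = |G| / |H| = 96 / 96 = 1

|G/H| = 1


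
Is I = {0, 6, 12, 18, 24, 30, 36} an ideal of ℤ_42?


Check ideal conditions for I = {0, 6, 12, 18, 24, 30, 36} in ℤ_42:
(1) I is an additive subgroup? Yes
(2) For r ∈ ℤ_42 and a ∈ I: r·a ∈ I? Yes

Yes, I is an ideal of ℤ_42


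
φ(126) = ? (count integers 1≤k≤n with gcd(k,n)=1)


Factor n: 126 = 2 × 3^2 × 7
φ(n) = n · ∏(1 - 1/p) over distinct primes p | n
φ(126) = 126 · (1 - 1/2) · (1 - 1/3) · (1 - 1/7) = 36

φ(126) = 36


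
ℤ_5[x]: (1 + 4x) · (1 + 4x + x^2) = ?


Expand and collect like terms; reduce coefficients mod 5:
x^0: 1·1 = 1 ≡ 1 (mod 5)
x^1: 1·4 + 4·1 = 8 ≡ 3 (mod 5)
x^2: 1·1 + 4·4 = 17 ≡ 2 (mod 5)
x^3: 4·1 = 4 ≡ 4 (mod 5)
Result: 1 + 3x + 2x^2 + 4x^3

f · g = 1 + 3x + 2x^2 + 4x^3


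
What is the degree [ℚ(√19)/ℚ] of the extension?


√19 has minimal polynomial x² - 19 (irreducible over ℚ since 19 is squarefree)

[ℚ(√19)/ℚ] = 2


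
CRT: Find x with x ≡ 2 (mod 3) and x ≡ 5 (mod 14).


m₁ = 3, m₂ = 14, gcd = 1, so CRT applies. M = m₁·m₂ = 42
Let M₁ = M/m₁ = 14, M₂ = M/m₂ = 3
Find y₁ ≡ M₁⁻¹ (mod m₁): 14⁻¹ ≡ 2 (mod 3)
Find y₂ ≡ M₂⁻¹ (mod m₂): 3⁻¹ ≡ 5 (mod 14)
x = a₁·M₁·y₁ + a₂·M₂·y₂ = 2·14·2 + 5·3·5 = 131
Reduce mod 42: x ≡ 5
Check: 5 mod 3 = 2 ✓, 5 mod 14 = 5 ✓

x ≡ 5 (mod 42)


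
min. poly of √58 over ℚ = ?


√58 satisfies x² - 58 = 0, irreducible over ℚ since 58 is squarefree

Minimal polynomial: x² - 58


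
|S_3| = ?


|S_n| = n! (number of permutations of n symbols)
|S_3| = 3! = 6

|S_3| = 6


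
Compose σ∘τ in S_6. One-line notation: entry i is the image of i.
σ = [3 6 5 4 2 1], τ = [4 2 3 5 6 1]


σ∘τ: apply τ first, then σ
1 →τ 4 →σ 4
2 →τ 2 →σ 6
3 →τ 3 →σ 5
4 →τ 5 →σ 2
5 →τ 6 →σ 1
6 →τ 1 →σ 3

σ∘τ = [4 6 5 2 1 3]


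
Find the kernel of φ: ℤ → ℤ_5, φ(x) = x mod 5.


Kernel = preimage of identity
ker(φ) = {x ∈ ℤ : x ≡ 0 (mod 5)} = 5ℤ = {0, ±5, ±10, ...}

ker(φ) = 5ℤ


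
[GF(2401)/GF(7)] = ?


GF(2401) = GF(7^4), so the extension degree is 4

[GF(2401)/GF(7)] = 4


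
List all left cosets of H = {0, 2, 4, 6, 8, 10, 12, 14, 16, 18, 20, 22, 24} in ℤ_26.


H = {0, 2, 4, 6, 8, 10, 12, 14, 16, 18, 20, 22, 24}, |H| = 13
Number of cosets = |G|/|H| = 26/13 = 2
0 + H = {0, 2, 4, 6, 8, 10, 12, 14, 16, 18, 20, 22, 24}
1 + H = {1, 3, 5, 7, 9, 11, 13, 15, 17, 19, 21, 23, 25}

Cosets: 0+H={0,2,4,6,8,10,12,14,16,18,20,22,24}; 1+H={1,3,5,7,9,11,13,15,17,19,21,23,25}


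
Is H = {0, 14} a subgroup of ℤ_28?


Subgroup test for H = {0, 14} in (ℤ_28, +):
(1) 0 ∈ H? Yes
(2) Closure: for all a,b ∈ H, (a+b) mod 28 ∈ H? Yes
(3) Inverses: for all a ∈ H, -a mod 28 ∈ H? Yes

Yes, H is a subgroup of ℤ_28


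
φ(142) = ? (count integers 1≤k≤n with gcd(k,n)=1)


Factor n: 142 = 2 × 71
φ(n) = n · ∏(1 - 1/p) over distinct primes p | n
φ(142) = 142 · (1 - 1/2) · (1 - 1/71) = 70

φ(142) = 70


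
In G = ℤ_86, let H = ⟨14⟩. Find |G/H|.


|⟨14⟩| = n / gcd(14, 86) = 86 / 2 = 43
H is normal (ℤ_86 is abelian).
|G/H| = |G| / |H| = 86 / 43 = 2

|G/H| = 2


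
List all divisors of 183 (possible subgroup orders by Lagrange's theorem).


Lagrange's theorem: |H| divides |G|
|G| = 183
Divisors of 183: 1, 3, 61, 183

Possible subgroup orders: {1, 3, 61, 183}


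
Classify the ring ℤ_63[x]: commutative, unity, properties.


ℤ_63 has zero divisors (3·21 ≡ 0), and these lift to constant zero divisors in ℤ_63[x]; so not an integral domain
Commutative: Yes
Integral domain: No
Has unity: Yes

ℤ_63[x]: Commutative=Yes, Unity=Yes


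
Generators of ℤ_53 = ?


g generates ℤ_n iff gcd(g,n) = 1
Prime factors of 53: 53
Generators are g ∈ {1,...,52} not divisible by any of these primes.
Generators: {1, 2, 3, 4, 5, 6, 7, 8, 9, 10, 11, 12, 13, 14, 15, 16, 17, 18, 19, 20, 21, 22, 23, 24, 25, 26, 27, 28, 29, 30, 31, 32, 33, 34, 35, 36, 37, 38, 39, 40, 41, 42, 43, 44, 45, 46, 47, 48, 49, 50, 51, 52}
Number of generators = φ(53) = 52

Generators of ℤ_53 = {1, 2, 3, 4, 5, 6, 7, 8, 9, 10, 11, 12, 13, 14, 15, 16, 17, 18, 19, 20, 21, 22, 23, 24, 25, 26, 27, 28, 29, 30, 31, 32, 33, 34, 35, 36, 37, 38, 39, 40, 41, 42, 43, 44, 45, 46, 47, 48, 49, 50, 51, 52}


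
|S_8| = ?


|S_n| = n! (number of permutations of n symbols)
|S_8| = 8! = 40320

|S_8| = 40320


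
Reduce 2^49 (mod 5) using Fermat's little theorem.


Fermat's little theorem: if p is prime and gcd(a,p)=1, then a^(p-1) ≡ 1 (mod p)
p = 5 is prime, gcd(2,5) = 1
Reduce exponent: 49 mod 4 = 1
So 2^49 ≡ 2^1 (mod 5)
2^1 mod 5 = 2

2^49 ≡ 2 (mod 5)


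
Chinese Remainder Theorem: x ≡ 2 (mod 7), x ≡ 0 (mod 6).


m₁ = 7, m₂ = 6, gcd = 1, so CRT applies. M = m₁·m₂ = 42
Let M₁ = M/m₁ = 6, M₂ = M/m₂ = 7
Find y₁ ≡ M₁⁻¹ (mod m₁): 6⁻¹ ≡ 6 (mod 7)
Find y₂ ≡ M₂⁻¹ (mod m₂): 7⁻¹ ≡ 1 (mod 6)
x = a₁·M₁·y₁ + a₂·M₂·y₂ = 2·6·6 + 0·7·1 = 72
Reduce mod 42: x ≡ 30
Check: 30 mod 7 = 2 ✓, 30 mod 6 = 0 ✓

x ≡ 30 (mod 42)


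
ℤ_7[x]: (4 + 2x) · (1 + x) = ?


Expand and collect like terms; reduce coefficients mod 7:
x^0: 4·1 = 4 ≡ 4 (mod 7)
x^1: 4·1 + 2·1 = 6 ≡ 6 (mod 7)
x^2: 2·1 = 2 ≡ 2 (mod 7)
Result: 4 + 6x + 2x^2

f · g = 4 + 6x + 2x^2


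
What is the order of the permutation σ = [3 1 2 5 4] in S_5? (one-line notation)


Cycle decomposition: (1 3 2) (4 5)
Cycle lengths: 3, 2
Order = lcm(3, 2) = 6

ord(σ) = 6


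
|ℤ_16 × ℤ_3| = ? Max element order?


|ℤ_16 × ℤ_3| = 16 × 3 = 48
Max element order = lcm(16,3) = 48
Cyclic? Yes (gcd=1)

|ℤ_16×ℤ_3| = 48, max element order = 48


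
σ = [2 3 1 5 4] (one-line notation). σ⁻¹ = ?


To find σ⁻¹, swap domain and range:
σ(1) = 2 → σ⁻¹(2) = 1
σ(2) = 3 → σ⁻¹(3) = 2
σ(3) = 1 → σ⁻¹(1) = 3
σ(4) = 5 → σ⁻¹(5) = 4
σ(5) = 4 → σ⁻¹(4) = 5

σ⁻¹ = [3 1 2 5 4]


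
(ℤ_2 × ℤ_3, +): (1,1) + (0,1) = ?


Operation: componentwise addition mod (2, 3)
(1,1) + (0,1) = ((a₁+b₁) mod 2, (a₂+b₂) mod 3) with a = (1,1), b = (0,1)

(1,1) + (0,1) = (1,2)


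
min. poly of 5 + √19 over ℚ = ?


Let α = 5 + √19. Then α - 5 = √19, so (α - 5)² = 19, giving α² - 10α + 6 = 0. Degree 2 and α ∉ ℚ, so this is the minimal polynomial.

Minimal polynomial: x² - 10x + 6


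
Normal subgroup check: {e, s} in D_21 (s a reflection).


H = {e, s} in D_21 (s a reflection)
r·s·r⁻¹ = sr⁻² ≠ s for n ≥ 3, so {e, s} is not closed under conjugation

No, not a normal subgroup


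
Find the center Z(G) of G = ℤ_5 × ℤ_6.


Z(G) = {g ∈ G | gx = xg for all x ∈ G}
Direct product of abelian groups is abelian, so Z(G) = G

Z(ℤ_5 × ℤ_6) = ℤ_5 × ℤ_6


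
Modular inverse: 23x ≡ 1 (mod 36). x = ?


Use the extended Euclidean algorithm to write 1 = 23·s + 36·t; then s mod 36 is the inverse.
Euclidean algorithm:
  23 = 0·36 + 23
  36 = 1·23 + 13
  23 = 1·13 + 10
  13 = 1·10 + 3
  10 = 3·3 + 1
  3 = 3·1 + 0
gcd(23,36) = 1
Back-substitution gives: 23·(11) + 36·(-7) = 1
So 23⁻¹ ≡ 11 ≡ 11 (mod 36)
Check: 23 × 11 = 253 ≡ 1 (mod 36) ✓

23⁻¹ ≡ 11 (mod 36)


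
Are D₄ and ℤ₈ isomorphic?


Comparing D₄ and ℤ₈:
D₄ is non-abelian, ℤ₈ is abelian

No, D₄ ≇ ℤ₈


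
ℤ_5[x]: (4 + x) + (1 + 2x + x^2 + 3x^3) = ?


Add coefficients mod 5:
x^0: 4 + 1 = 0 (mod 5)
x^1: 1 + 2 = 3 (mod 5)
x^2: 0 + 1 = 1 (mod 5)
x^3: 0 + 3 = 3 (mod 5)
Result: 3x + x^2 + 3x^3

f + g = 3x + x^2 + 3x^3


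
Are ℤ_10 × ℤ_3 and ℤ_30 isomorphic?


Comparing ℤ_10 × ℤ_3 and ℤ_30:
gcd(10,3) = 1, so ℤ_10 × ℤ_3 ≅ ℤ_30 (CRT)

Yes, ℤ_10 × ℤ_3 ≅ ℤ_30


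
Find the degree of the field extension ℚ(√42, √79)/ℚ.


[ℚ(√42,√79):ℚ] = [ℚ(√42,√79):ℚ(√42)]·[ℚ(√42):ℚ] = 2·2 = 4

[ℚ(√42, √79)/ℚ] = 4


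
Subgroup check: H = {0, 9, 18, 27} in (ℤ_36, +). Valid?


Subgroup test for H = {0, 9, 18, 27} in (ℤ_36, +):
(1) 0 ∈ H? Yes
(2) Closure: for all a,b ∈ H, (a+b) mod 36 ∈ H? Yes
(3) Inverses: for all a ∈ H, -a mod 36 ∈ H? Yes

Yes, H is a subgroup of ℤ_36


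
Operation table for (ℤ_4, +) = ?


Elements: {0, 1, 2, 3}
Operation: addition mod 4
Entry (a, b) = (a + b) mod 4

Cayley table:
  | 0 | 1 | 2 | 3
0 | 0 | 1 | 2 | 3
1 | 1 | 2 | 3 | 0
2 | 2 | 3 | 0 | 1
3 | 3 | 0 | 1 | 2


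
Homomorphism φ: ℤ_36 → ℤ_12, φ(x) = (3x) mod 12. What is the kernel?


Kernel = preimage of identity
ker(φ) = {x ∈ ℤ_36 : 3x ≡ 0 (mod 12)}. Since 12 | 36, φ is well-defined. The kernel is the cyclic subgroup ⟨4⟩ of ℤ_36 (order 9), i.e. {0, 4, 8, 12, 16, 20, 24, 28, 32}

ker(φ) = {0, 4, 8, 12, 16, 20, 24, 28, 32}


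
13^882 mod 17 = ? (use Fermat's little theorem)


Fermat's little theorem: if p is prime and gcd(a,p)=1, then a^(p-1) ≡ 1 (mod p)
p = 17 is prime, gcd(13,17) = 1
Reduce exponent: 882 mod 16 = 2
So 13^882 ≡ 13^2 (mod 17)
13^2 mod 17 = 16

13^882 ≡ 16 (mod 17)


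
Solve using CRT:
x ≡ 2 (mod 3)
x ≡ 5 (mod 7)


m₁ = 3, m₂ = 7, gcd = 1, so CRT applies. M = m₁·m₂ = 21
Let M₁ = M/m₁ = 7, M₂ = M/m₂ = 3
Find y₁ ≡ M₁⁻¹ (mod m₁): 7⁻¹ ≡ 1 (mod 3)
Find y₂ ≡ M₂⁻¹ (mod m₂): 3⁻¹ ≡ 5 (mod 7)
x = a₁·M₁·y₁ + a₂·M₂·y₂ = 2·7·1 + 5·3·5 = 89
Reduce mod 21: x ≡ 5
Check: 5 mod 3 = 2 ✓, 5 mod 7 = 5 ✓

x ≡ 5 (mod 21)


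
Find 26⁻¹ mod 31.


Use the extended Euclidean algorithm to write 1 = 26·s + 31·t; then s mod 31 is the inverse.
Euclidean algorithm:
  26 = 0·31 + 26
  31 = 1·26 + 5
  26 = 5·5 + 1
  5 = 5·1 + 0
gcd(26,31) = 1
Back-substitution gives: 26·(6) + 31·(-5) = 1
So 26⁻¹ ≡ 6 ≡ 6 (mod 31)
Check: 26 × 6 = 156 ≡ 1 (mod 31) ✓

26⁻¹ ≡ 6 (mod 31)


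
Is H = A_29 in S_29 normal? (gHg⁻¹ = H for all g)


H = A_29 in S_29
A_29 has index 2 in S_29, and every subgroup of index 2 is normal

Yes, normal subgroup


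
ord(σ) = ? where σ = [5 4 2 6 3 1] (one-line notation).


Cycle decomposition: (1 5 3 2 4 6)
Cycle lengths: 6
Order = lcm(6) = 6

ord(σ) = 6


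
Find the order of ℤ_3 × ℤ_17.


|A × B| = |A| · |B|
|ℤ_3 × ℤ_17| = 3 × 17 = 51

|ℤ_3 × ℤ_17| = 51


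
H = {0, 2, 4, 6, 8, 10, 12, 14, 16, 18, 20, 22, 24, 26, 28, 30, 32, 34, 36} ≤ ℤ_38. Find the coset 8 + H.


8 + H = {8 + h (mod 38) : h ∈ H}
8+0=8, 8+2=10, 8+4=12, 8+6=14, 8+8=16, 8+10=18, 8+12=20, 8+14=22, 8+16=24, 8+18=26, 8+20=28, 8+22=30, 8+24=32, 8+26=34, 8+28=36, 8+30=0, 8+32=2, 8+34=4, 8+36=6
8 + H = {0, 2, 4, 6, 8, 10, 12, 14, 16, 18, 20, 22, 24, 26, 28, 30, 32, 34, 36} = 0 + H

8 + H = {0, 2, 4, 6, 8, 10, 12, 14, 16, 18, 20, 22, 24, 26, 28, 30, 32, 34, 36}


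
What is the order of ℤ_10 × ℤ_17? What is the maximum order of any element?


|ℤ_10 × ℤ_17| = 10 × 17 = 170
Max element order = lcm(10,17) = 170
Cyclic? Yes (gcd=1)

|ℤ_10×ℤ_17| = 170, max element order = 170


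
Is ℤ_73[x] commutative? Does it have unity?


ℤ_73 is a field (n prime), so ℤ_73[x] is a commutative integral domain with unity
Commutative: Yes
Integral domain: Yes
Has unity: Yes

ℤ_73[x]: Commutative=Yes, Unity=Yes


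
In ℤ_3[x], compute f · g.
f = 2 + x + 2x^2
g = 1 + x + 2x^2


Expand and collect like terms; reduce coefficients mod 3:
x^0: 2·1 = 2 ≡ 2 (mod 3)
x^1: 2·1 + 1·1 = 3 ≡ 0 (mod 3)
x^2: 2·2 + 1·1 + 2·1 = 7 ≡ 1 (mod 3)
x^3: 1·2 + 2·1 = 4 ≡ 1 (mod 3)
x^4: 2·2 = 4 ≡ 1 (mod 3)
Result: 2 + x^2 + x^3 + x^4

f · g = 2 + x^2 + x^3 + x^4


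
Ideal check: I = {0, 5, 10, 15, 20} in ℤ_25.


Check ideal conditions for I = {0, 5, 10, 15, 20} in ℤ_25:
(1) I is an additive subgroup? Yes
(2) For r ∈ ℤ_25 and a ∈ I: r·a ∈ I? Yes

Yes, I is an ideal of ℤ_25


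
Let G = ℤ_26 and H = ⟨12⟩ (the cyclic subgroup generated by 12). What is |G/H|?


|⟨12⟩| = n / gcd(12, 26) = 26 / 2 = 13
H is normal (ℤ_26 is abelian).
|G/H| = |G| / |H| = 26 / 13 = 2

|G/H| = 2


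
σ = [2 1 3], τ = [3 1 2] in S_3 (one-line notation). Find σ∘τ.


σ∘τ: apply τ first, then σ
1 →τ 3 →σ 3
2 →τ 1 →σ 2
3 →τ 2 →σ 1

σ∘τ = [3 2 1]


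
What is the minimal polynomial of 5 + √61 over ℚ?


Let α = 5 + √61. Then α - 5 = √61, so (α - 5)² = 61, giving α² - 10α - 36 = 0. Degree 2 and α ∉ ℚ, so this is the minimal polynomial.

Minimal polynomial: x² - 10x - 36


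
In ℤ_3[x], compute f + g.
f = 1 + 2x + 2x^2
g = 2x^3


Add coefficients mod 3:
x^0: 1 + 0 = 1 (mod 3)
x^1: 2 + 0 = 2 (mod 3)
x^2: 2 + 0 = 2 (mod 3)
x^3: 0 + 2 = 2 (mod 3)
Result: 1 + 2x + 2x^2 + 2x^3

f + g = 1 + 2x + 2x^2 + 2x^3


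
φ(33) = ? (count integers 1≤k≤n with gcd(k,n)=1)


Factor n: 33 = 3 × 11
φ(n) = n · ∏(1 - 1/p) over distinct primes p | n
φ(33) = 33 · (1 - 1/3) · (1 - 1/11) = 20

φ(33) = 20


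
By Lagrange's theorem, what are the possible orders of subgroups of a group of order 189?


Lagrange's theorem: |H| divides |G|
|G| = 189
Divisors of 189: 1, 3, 7, 9, 21, 27, 63, 189

Possible subgroup orders: {1, 3, 7, 9, 21, 27, 63, 189}


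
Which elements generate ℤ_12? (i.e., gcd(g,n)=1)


g generates ℤ_n iff gcd(g,n) = 1
Checking each g ∈ {1,...,11}:
gcd(1,12) = 1
gcd(2,12) = 2
gcd(3,12) = 3
gcd(4,12) = 4
gcd(5,12) = 1
gcd(6,12) = 6
gcd(7,12) = 1
gcd(8,12) = 4
gcd(9,12) = 3
gcd(10,12) = 2
gcd(11,12) = 1
Generators: {1, 5, 7, 11}
Number of generators = φ(12) = 4

Generators of ℤ_12 = {1, 5, 7, 11}


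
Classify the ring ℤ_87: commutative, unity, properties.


ℤ_87 is a commutative ring with unity 1; 87 = 3×29 is composite, so 3·29 ≡ 0 gives zero divisors (not an integral domain)
Commutative: Yes
Integral domain: No
Has unity: Yes

ℤ_87: Commutative=Yes, Unity=Yes


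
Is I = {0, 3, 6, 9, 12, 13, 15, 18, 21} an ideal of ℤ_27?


Check ideal conditions for I = {0, 3, 6, 9, 12, 13, 15, 18, 21} in ℤ_27:
(1) I is an additive subgroup? No
(2) For r ∈ ℤ_27 and a ∈ I: r·a ∈ I? No  [counterexample: r=2, a=12, r·a mod 27 = 24 ∉ I]

No, I is not an ideal of ℤ_27


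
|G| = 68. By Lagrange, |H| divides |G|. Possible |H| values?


Lagrange's theorem: |H| divides |G|
|G| = 68
Divisors of 68: 1, 2, 4, 17, 34, 68

Possible subgroup orders: {1, 2, 4, 17, 34, 68}


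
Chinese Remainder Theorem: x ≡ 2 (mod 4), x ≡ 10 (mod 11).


m₁ = 4, m₂ = 11, gcd = 1, so CRT applies. M = m₁·m₂ = 44
Let M₁ = M/m₁ = 11, M₂ = M/m₂ = 4
Find y₁ ≡ M₁⁻¹ (mod m₁): 11⁻¹ ≡ 3 (mod 4)
Find y₂ ≡ M₂⁻¹ (mod m₂): 4⁻¹ ≡ 3 (mod 11)
x = a₁·M₁·y₁ + a₂·M₂·y₂ = 2·11·3 + 10·4·3 = 186
Reduce mod 44: x ≡ 10
Check: 10 mod 4 = 2 ✓, 10 mod 11 = 10 ✓

x ≡ 10 (mod 44)


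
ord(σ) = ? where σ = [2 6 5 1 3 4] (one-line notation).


Cycle decomposition: (1 2 6 4) (3 5)
Cycle lengths: 4, 2
Order = lcm(4, 2) = 4

ord(σ) = 4


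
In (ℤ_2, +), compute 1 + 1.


Operation: addition mod 2
1 + 1 = (a + b) mod 2 with a = 1, b = 1

1 + 1 = 0


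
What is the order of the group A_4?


|A_n| = n!/2 (even permutations)
|A_4| = 4!/2 = 24/2 = 12

|A_4| = 12


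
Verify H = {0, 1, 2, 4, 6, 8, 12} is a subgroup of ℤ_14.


Subgroup test for H = {0, 1, 2, 4, 6, 8, 12} in (ℤ_14, +):
(1) 0 ∈ H? Yes
(2) Closure: for all a,b ∈ H, (a+b) mod 14 ∈ H? No  [counterexample: 1 + 2 = 3 ∉ H]
(3) Inverses: for all a ∈ H, -a mod 14 ∈ H? No

No, H is not a subgroup of ℤ_14


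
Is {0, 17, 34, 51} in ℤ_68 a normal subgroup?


H = {0, 17, 34, 51} in ℤ_68
ℤ_68 is abelian; every subgroup of an abelian group is normal

Yes, normal subgroup


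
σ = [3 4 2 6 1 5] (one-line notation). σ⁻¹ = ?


To find σ⁻¹, swap domain and range:
σ(1) = 3 → σ⁻¹(3) = 1
σ(2) = 4 → σ⁻¹(4) = 2
σ(3) = 2 → σ⁻¹(2) = 3
σ(4) = 6 → σ⁻¹(6) = 4
σ(5) = 1 → σ⁻¹(1) = 5
σ(6) = 5 → σ⁻¹(5) = 6

σ⁻¹ = [5 3 1 2 6 4]


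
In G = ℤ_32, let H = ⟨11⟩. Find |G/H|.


|⟨11⟩| = n / gcd(11, 32) = 32 / 1 = 32
H is normal (ℤ_32 is abelian).
|G/H| = |G| / |H| = 32 / 32 = 1

|G/H| = 1


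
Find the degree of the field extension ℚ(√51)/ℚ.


√51 has minimal polynomial x² - 51 (irreducible over ℚ since 51 is squarefree)

[ℚ(√51)/ℚ] = 2


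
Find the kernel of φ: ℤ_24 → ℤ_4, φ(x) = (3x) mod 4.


Kernel = preimage of identity
ker(φ) = {x ∈ ℤ_24 : 3x ≡ 0 (mod 4)}. Since 4 | 24, φ is well-defined. The kernel is the cyclic subgroup ⟨4⟩ of ℤ_24 (order 6), i.e. {0, 4, 8, 12, 16, 20}

ker(φ) = {0, 4, 8, 12, 16, 20}


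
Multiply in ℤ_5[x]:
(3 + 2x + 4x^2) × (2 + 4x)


Expand and collect like terms; reduce coefficients mod 5:
x^0: 3·2 = 6 ≡ 1 (mod 5)
x^1: 3·4 + 2·2 = 16 ≡ 1 (mod 5)
x^2: 2·4 + 4·2 = 16 ≡ 1 (mod 5)
x^3: 4·4 = 16 ≡ 1 (mod 5)
Result: 1 + x + x^2 + x^3

f · g = 1 + x + x^2 + x^3


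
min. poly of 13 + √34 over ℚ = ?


Let α = 13 + √34. Then α - 13 = √34, so (α - 13)² = 34, giving α² - 26α + 135 = 0. Degree 2 and α ∉ ℚ, so this is the minimal polynomial.

Minimal polynomial: x² - 26x + 135


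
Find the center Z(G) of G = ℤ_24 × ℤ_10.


Z(G) = {g ∈ G | gx = xg for all x ∈ G}
Direct product of abelian groups is abelian, so Z(G) = G

Z(ℤ_24 × ℤ_10) = ℤ_24 × ℤ_10


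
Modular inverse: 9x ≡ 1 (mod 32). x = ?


Use the extended Euclidean algorithm to write 1 = 9·s + 32·t; then s mod 32 is the inverse.
Euclidean algorithm:
  9 = 0·32 + 9
  32 = 3·9 + 5
  9 = 1·5 + 4
  5 = 1·4 + 1
  4 = 4·1 + 0
gcd(9,32) = 1
Back-substitution gives: 9·(-7) + 32·(2) = 1
So 9⁻¹ ≡ -7 ≡ 25 (mod 32)
Check: 9 × 25 = 225 ≡ 1 (mod 32) ✓

9⁻¹ ≡ 25 (mod 32)


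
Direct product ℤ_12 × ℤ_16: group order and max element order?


|ℤ_12 × ℤ_16| = 12 × 16 = 192
Max element order = lcm(12,16) = 48
Cyclic? No (gcd=4)

|ℤ_12×ℤ_16| = 192, max element order = 48


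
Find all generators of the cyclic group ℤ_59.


g generates ℤ_n iff gcd(g,n) = 1
Prime factors of 59: 59
Generators are g ∈ {1,...,58} not divisible by any of these primes.
Generators: {1, 2, 3, 4, 5, 6, 7, 8, 9, 10, 11, 12, 13, 14, 15, 16, 17, 18, 19, 20, 21, 22, 23, 24, 25, 26, 27, 28, 29, 30, 31, 32, 33, 34, 35, 36, 37, 38, 39, 40, 41, 42, 43, 44, 45, 46, 47, 48, 49, 50, 51, 52, 53, 54, 55, 56, 57, 58}
Number of generators = φ(59) = 58

Generators of ℤ_59 = {1, 2, 3, 4, 5, 6, 7, 8, 9, 10, 11, 12, 13, 14, 15, 16, 17, 18, 19, 20, 21, 22, 23, 24, 25, 26, 27, 28, 29, 30, 31, 32, 33, 34, 35, 36, 37, 38, 39, 40, 41, 42, 43, 44, 45, 46, 47, 48, 49, 50, 51, 52, 53, 54, 55, 56, 57, 58}


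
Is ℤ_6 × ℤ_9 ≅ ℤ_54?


Comparing ℤ_6 × ℤ_9 and ℤ_54:
gcd(6,9) = 3 ≠ 1. Max element order in ℤ_6×ℤ_9 is lcm(6,9) = 18 < 54, so it has no element of order 54

No, ℤ_6 × ℤ_9 ≇ ℤ_54


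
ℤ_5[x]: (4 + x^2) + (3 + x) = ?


Add coefficients mod 5:
x^0: 4 + 3 = 2 (mod 5)
x^1: 0 + 1 = 1 (mod 5)
x^2: 1 + 0 = 1 (mod 5)
Result: 2 + x + x^2

f + g = 2 + x + x^2


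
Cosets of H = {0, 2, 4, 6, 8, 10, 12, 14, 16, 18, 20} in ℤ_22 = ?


H = {0, 2, 4, 6, 8, 10, 12, 14, 16, 18, 20}, |H| = 11
Number of cosets = |G|/|H| = 22/11 = 2
0 + H = {0, 2, 4, 6, 8, 10, 12, 14, 16, 18, 20}
1 + H = {1, 3, 5, 7, 9, 11, 13, 15, 17, 19, 21}

Cosets: 0+H={0,2,4,6,8,10,12,14,16,18,20}; 1+H={1,3,5,7,9,11,13,15,17,19,21}


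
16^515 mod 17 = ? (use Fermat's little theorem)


Fermat's little theorem: if p is prime and gcd(a,p)=1, then a^(p-1) ≡ 1 (mod p)
p = 17 is prime, gcd(16,17) = 1
Reduce exponent: 515 mod 16 = 3
So 16^515 ≡ 16^3 (mod 17)
16^3 mod 17 = 16

16^515 ≡ 16 (mod 17)


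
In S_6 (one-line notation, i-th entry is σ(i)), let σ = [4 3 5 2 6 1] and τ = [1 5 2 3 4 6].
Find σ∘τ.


σ∘τ: apply τ first, then σ
1 →τ 1 →σ 4
2 →τ 5 →σ 6
3 →τ 2 →σ 3
4 →τ 3 →σ 5
5 →τ 4 →σ 2
6 →τ 6 →σ 1

σ∘τ = [4 6 3 5 2 1]


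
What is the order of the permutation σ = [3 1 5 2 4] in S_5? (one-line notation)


Cycle decomposition: (1 3 5 4 2)
Cycle lengths: 5
Order = lcm(5) = 5

ord(σ) = 5


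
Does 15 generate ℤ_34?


g generates ℤ_n iff gcd(g, n) = 1
gcd(15, 34) = 1
Since gcd = 1, 15 is a generator.

Yes, 15 generates ℤ_34


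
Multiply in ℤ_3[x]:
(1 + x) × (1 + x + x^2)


Expand and collect like terms; reduce coefficients mod 3:
x^0: 1·1 = 1 ≡ 1 (mod 3)
x^1: 1·1 + 1·1 = 2 ≡ 2 (mod 3)
x^2: 1·1 + 1·1 = 2 ≡ 2 (mod 3)
x^3: 1·1 = 1 ≡ 1 (mod 3)
Result: 1 + 2x + 2x^2 + x^3

f · g = 1 + 2x + 2x^2 + x^3


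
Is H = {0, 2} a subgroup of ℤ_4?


Subgroup test for H = {0, 2} in (ℤ_4, +):
(1) 0 ∈ H? Yes
(2) Closure: for all a,b ∈ H, (a+b) mod 4 ∈ H? Yes
(3) Inverses: for all a ∈ H, -a mod 4 ∈ H? Yes

Yes, H is a subgroup of ℤ_4


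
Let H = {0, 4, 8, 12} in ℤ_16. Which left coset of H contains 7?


7 + H = {7 + h (mod 16) : h ∈ H}
7+0=7, 7+4=11, 7+8=15, 7+12=3
7 + H = {3, 7, 11, 15} = 3 + H

7 + H = {3, 7, 11, 15}


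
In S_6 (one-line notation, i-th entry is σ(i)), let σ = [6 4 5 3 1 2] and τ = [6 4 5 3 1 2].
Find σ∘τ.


σ∘τ: apply τ first, then σ
1 →τ 6 →σ 2
2 →τ 4 →σ 3
3 →τ 5 →σ 1
4 →τ 3 →σ 5
5 →τ 1 →σ 6
6 →τ 2 →σ 4

σ∘τ = [2 3 1 5 6 4]


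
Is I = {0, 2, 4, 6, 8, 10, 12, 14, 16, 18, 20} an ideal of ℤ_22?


Check ideal conditions for I = {0, 2, 4, 6, 8, 10, 12, 14, 16, 18, 20} in ℤ_22:
(1) I is an additive subgroup? Yes
(2) For r ∈ ℤ_22 and a ∈ I: r·a ∈ I? Yes

Yes, I is an ideal of ℤ_22


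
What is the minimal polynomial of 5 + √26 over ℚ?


Let α = 5 + √26. Then α - 5 = √26, so (α - 5)² = 26, giving α² - 10α - 1 = 0. Degree 2 and α ∉ ℚ, so this is the minimal polynomial.

Minimal polynomial: x² - 10x - 1


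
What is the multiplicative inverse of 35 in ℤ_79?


Use the extended Euclidean algorithm to write 1 = 35·s + 79·t; then s mod 79 is the inverse.
Euclidean algorithm:
  35 = 0·79 + 35
  79 = 2·35 + 9
  35 = 3·9 + 8
  9 = 1·8 + 1
  8 = 8·1 + 0
gcd(35,79) = 1
Back-substitution gives: 35·(-9) + 79·(4) = 1
So 35⁻¹ ≡ -9 ≡ 70 (mod 79)
Check: 35 × 70 = 2450 ≡ 1 (mod 79) ✓

35⁻¹ ≡ 70 (mod 79)


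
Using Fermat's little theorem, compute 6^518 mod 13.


Fermat's little theorem: if p is prime and gcd(a,p)=1, then a^(p-1) ≡ 1 (mod p)
p = 13 is prime, gcd(6,13) = 1
Reduce exponent: 518 mod 12 = 2
So 6^518 ≡ 6^2 (mod 13)
6^2 mod 13 = 10

6^518 ≡ 10 (mod 13)


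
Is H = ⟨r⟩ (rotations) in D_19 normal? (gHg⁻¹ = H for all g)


H = ⟨r⟩ (rotations) in D_19
The rotation subgroup ⟨r⟩ has index 2 in D_19, so it is normal

Yes, normal subgroup


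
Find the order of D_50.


|D_n| = 2n (n rotations and n reflections)
|D_50| = 2×50 = 100

|D_50| = 100


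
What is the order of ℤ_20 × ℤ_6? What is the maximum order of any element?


|ℤ_20 × ℤ_6| = 20 × 6 = 120
Max element order = lcm(20,6) = 60
Cyclic? No (gcd=2)

|ℤ_20×ℤ_6| = 120, max element order = 60


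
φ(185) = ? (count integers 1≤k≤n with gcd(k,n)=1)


Factor n: 185 = 5 × 37
φ(n) = n · ∏(1 - 1/p) over distinct primes p | n
φ(185) = 185 · (1 - 1/5) · (1 - 1/37) = 144

φ(185) = 144


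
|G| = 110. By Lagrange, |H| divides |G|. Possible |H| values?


Lagrange's theorem: |H| divides |G|
|G| = 110
Divisors of 110: 1, 2, 5, 10, 11, 22, 55, 110

Possible subgroup orders: {1, 2, 5, 10, 11, 22, 55, 110}


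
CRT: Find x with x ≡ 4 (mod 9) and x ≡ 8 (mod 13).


m₁ = 9, m₂ = 13, gcd = 1, so CRT applies. M = m₁·m₂ = 117
Let M₁ = M/m₁ = 13, M₂ = M/m₂ = 9
Find y₁ ≡ M₁⁻¹ (mod m₁): 13⁻¹ ≡ 7 (mod 9)
Find y₂ ≡ M₂⁻¹ (mod m₂): 9⁻¹ ≡ 3 (mod 13)
x = a₁·M₁·y₁ + a₂·M₂·y₂ = 4·13·7 + 8·9·3 = 580
Reduce mod 117: x ≡ 112
Check: 112 mod 9 = 4 ✓, 112 mod 13 = 8 ✓

x ≡ 112 (mod 117)


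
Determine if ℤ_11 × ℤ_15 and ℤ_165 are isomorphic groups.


Comparing ℤ_11 × ℤ_15 and ℤ_165:
gcd(11,15) = 1, so ℤ_11 × ℤ_15 ≅ ℤ_165 (CRT)

Yes, ℤ_11 × ℤ_15 ≅ ℤ_165


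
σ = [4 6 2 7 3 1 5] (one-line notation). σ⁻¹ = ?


To find σ⁻¹, swap domain and range:
σ(1) = 4 → σ⁻¹(4) = 1
σ(2) = 6 → σ⁻¹(6) = 2
σ(3) = 2 → σ⁻¹(2) = 3
σ(4) = 7 → σ⁻¹(7) = 4
σ(5) = 3 → σ⁻¹(3) = 5
σ(6) = 1 → σ⁻¹(1) = 6
σ(7) = 5 → σ⁻¹(5) = 7

σ⁻¹ = [6 3 5 1 7 2 4]


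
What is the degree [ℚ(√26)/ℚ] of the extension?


√26 has minimal polynomial x² - 26 (irreducible over ℚ since 26 is squarefree)

[ℚ(√26)/ℚ] = 2


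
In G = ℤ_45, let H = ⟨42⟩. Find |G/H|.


|⟨42⟩| = n / gcd(42, 45) = 45 / 3 = 15
H is normal (ℤ_45 is abelian).
|G/H| = |G| / |H| = 45 / 15 = 3

|G/H| = 3


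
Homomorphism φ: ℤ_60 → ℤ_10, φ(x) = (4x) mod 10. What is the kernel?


Kernel = preimage of identity
ker(φ) = {x ∈ ℤ_60 : 4x ≡ 0 (mod 10)}. Since 10 | 60, φ is well-defined. The kernel is the cyclic subgroup ⟨5⟩ of ℤ_60 (order 12), i.e. {0, 5, 10, 15, 20, 25, 30, 35, 40, 45, 50, 55}

ker(φ) = {0, 5, 10, 15, 20, 25, 30, 35, 40, 45, 50, 55}


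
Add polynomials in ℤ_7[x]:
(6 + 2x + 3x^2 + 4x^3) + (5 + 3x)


Add coefficients mod 7:
x^0: 6 + 5 = 4 (mod 7)
x^1: 2 + 3 = 5 (mod 7)
x^2: 3 + 0 = 3 (mod 7)
x^3: 4 + 0 = 4 (mod 7)
Result: 4 + 5x + 3x^2 + 4x^3

f + g = 4 + 5x + 3x^2 + 4x^3


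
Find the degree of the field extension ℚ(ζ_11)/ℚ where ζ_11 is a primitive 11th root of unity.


[ℚ(ζ_n):ℚ] = deg Φ_n(x) = φ(n). Here φ(11) = 10

[ℚ(ζ_11)/ℚ where ζ_11 is a primitive 11th root of unity] = 10


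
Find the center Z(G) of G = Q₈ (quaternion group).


Z(G) = {g ∈ G | gx = xg for all x ∈ G}
In Q₈ = {±1, ±i, ±j, ±k}, only ±1 commute with every element

Z(Q₈ (quaternion group)) = {1, -1}


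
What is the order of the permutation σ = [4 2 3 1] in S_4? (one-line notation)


Cycle decomposition: (1 4)
Cycle lengths: 2
Order = lcm(2) = 2

ord(σ) = 2


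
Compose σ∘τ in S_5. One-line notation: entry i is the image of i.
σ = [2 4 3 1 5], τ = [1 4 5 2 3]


σ∘τ: apply τ first, then σ
1 →τ 1 →σ 2
2 →τ 4 →σ 1
3 →τ 5 →σ 5
4 →τ 2 →σ 4
5 →τ 3 →σ 3

σ∘τ = [2 1 5 4 3]


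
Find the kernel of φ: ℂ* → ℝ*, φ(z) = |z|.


Kernel = preimage of identity
ker(φ) = {z ∈ ℂ* | |z| = 1} = unit circle S¹

ker(φ) = S¹ (unit circle)


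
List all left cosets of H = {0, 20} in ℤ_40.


H = {0, 20}, |H| = 2
Number of cosets = |G|/|H| = 40/2 = 20
0 + H = {0, 20}
1 + H = {1, 21}
2 + H = {2, 22}
3 + H = {3, 23}
4 + H = {4, 24}
5 + H = {5, 25}
6 + H = {6, 26}
7 + H = {7, 27}
8 + H = {8, 28}
9 + H = {9, 29}
10 + H = {10, 30}
11 + H = {11, 31}
12 + H = {12, 32}
13 + H = {13, 33}
14 + H = {14, 34}
15 + H = {15, 35}
16 + H = {16, 36}
17 + H = {17, 37}
18 + H = {18, 38}
19 + H = {19, 39}

Cosets: 0+H={0,20}; 1+H={1,21}; 2+H={2,22}; 3+H={3,23}; 4+H={4,24}; 5+H={5,25}; 6+H={6,26}; 7+H={7,27}; 8+H={8,28}; 9+H={9,29}; 10+H={10,30}; 11+H={11,31}; 12+H={12,32}; 13+H={13,33}; 14+H={14,34}; 15+H={15,35}; 16+H={16,36}; 17+H={17,37}; 18+H={18,38}; 19+H={19,39}


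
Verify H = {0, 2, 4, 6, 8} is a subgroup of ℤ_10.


Subgroup test for H = {0, 2, 4, 6, 8} in (ℤ_10, +):
(1) 0 ∈ H? Yes
(2) Closure: for all a,b ∈ H, (a+b) mod 10 ∈ H? Yes
(3) Inverses: for all a ∈ H, -a mod 10 ∈ H? Yes

Yes, H is a subgroup of ℤ_10


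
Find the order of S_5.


|S_n| = n! (number of permutations of n symbols)
|S_5| = 5! = 120

|S_5| = 120


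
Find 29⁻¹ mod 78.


Use the extended Euclidean algorithm to write 1 = 29·s + 78·t; then s mod 78 is the inverse.
Euclidean algorithm:
  29 = 0·78 + 29
  78 = 2·29 + 20
  29 = 1·20 + 9
  20 = 2·9 + 2
  9 = 4·2 + 1
  2 = 2·1 + 0
gcd(29,78) = 1
Back-substitution gives: 29·(35) + 78·(-13) = 1
So 29⁻¹ ≡ 35 ≡ 35 (mod 78)
Check: 29 × 35 = 1015 ≡ 1 (mod 78) ✓

29⁻¹ ≡ 35 (mod 78)


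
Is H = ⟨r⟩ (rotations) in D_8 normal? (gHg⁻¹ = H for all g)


H = ⟨r⟩ (rotations) in D_8
The rotation subgroup ⟨r⟩ has index 2 in D_8, so it is normal

Yes, normal subgroup


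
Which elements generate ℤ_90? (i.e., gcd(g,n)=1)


g generates ℤ_n iff gcd(g,n) = 1
Prime factors of 90: 2, 3, 5
Generators are g ∈ {1,...,89} not divisible by any of these primes.
Generators: {1, 7, 11, 13, 17, 19, 23, 29, 31, 37, 41, 43, 47, 49, 53, 59, 61, 67, 71, 73, 77, 79, 83, 89}
Number of generators = φ(90) = 24

Generators of ℤ_90 = {1, 7, 11, 13, 17, 19, 23, 29, 31, 37, 41, 43, 47, 49, 53, 59, 61, 67, 71, 73, 77, 79, 83, 89}


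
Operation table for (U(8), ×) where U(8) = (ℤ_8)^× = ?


Elements: {1, 3, 5, 7}
Operation: multiplication mod 8
Entry (a, b) = (a × b) mod 8

Cayley table:
  | 1 | 3 | 5 | 7
1 | 1 | 3 | 5 | 7
3 | 3 | 1 | 7 | 5
5 | 5 | 7 | 1 | 3
7 | 7 | 5 | 3 | 1


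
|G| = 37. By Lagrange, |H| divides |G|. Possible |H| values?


Lagrange's theorem: |H| divides |G|
|G| = 37
Divisors of 37: 1, 37

Possible subgroup orders: {1, 37}


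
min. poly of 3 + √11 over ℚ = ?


Let α = 3 + √11. Then α - 3 = √11, so (α - 3)² = 11, giving α² - 6α - 2 = 0. Degree 2 and α ∉ ℚ, so this is the minimal polynomial.

Minimal polynomial: x² - 6x - 2
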